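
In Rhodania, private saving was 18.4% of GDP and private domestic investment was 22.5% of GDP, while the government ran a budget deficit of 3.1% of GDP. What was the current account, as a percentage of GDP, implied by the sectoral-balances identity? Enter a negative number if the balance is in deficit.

By the sectoral-balances identity, CA = (S_private - I) + (T - G).
Private balance = 18.4 - 22.5 = -4.1
Government balance (T - G) = -3.1
CA = -4.1 + (-3.1) = -7.2

-7.2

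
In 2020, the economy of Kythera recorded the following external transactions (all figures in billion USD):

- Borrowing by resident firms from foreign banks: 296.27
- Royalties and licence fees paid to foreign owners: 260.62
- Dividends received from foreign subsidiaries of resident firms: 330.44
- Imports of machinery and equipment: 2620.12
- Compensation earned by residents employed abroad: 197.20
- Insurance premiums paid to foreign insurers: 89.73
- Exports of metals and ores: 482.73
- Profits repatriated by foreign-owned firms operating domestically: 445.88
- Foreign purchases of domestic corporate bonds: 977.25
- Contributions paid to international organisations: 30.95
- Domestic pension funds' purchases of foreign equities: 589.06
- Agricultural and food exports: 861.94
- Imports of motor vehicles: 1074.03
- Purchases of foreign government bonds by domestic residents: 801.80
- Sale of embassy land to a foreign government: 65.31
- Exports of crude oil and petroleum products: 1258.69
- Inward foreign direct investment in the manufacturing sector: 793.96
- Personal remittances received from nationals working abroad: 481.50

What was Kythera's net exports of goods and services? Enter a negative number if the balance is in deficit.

Goods: 1258.69 - 2620.12 + 861.94 - 1074.03 + 482.73 = -1090.79
Services: -260.62 - 89.73 = -350.35
Trade balance = -1090.79 + (-350.35) = -1441.14
(Excluded from the trade balance — financial account: borrowing by resident firms from foreign banks 296.27, foreign purchases of domestic corporate bonds 977.25, domestic pension funds' purchases of foreign equities 589.06, purchases of foreign government bonds by domestic residents 801.80, inward foreign direct investment in the manufacturing sector 793.96; primary income: dividends received from foreign subsidiaries of resident firms 330.44, compensation earned by residents employed abroad 197.20, profits repatriated by foreign-owned firms operating domestically 445.88; secondary income: contributions paid to international organisations 30.95, personal remittances received from nationals working abroad 481.50; capital account: sale of embassy land to a foreign government 65.31.)

-1441.14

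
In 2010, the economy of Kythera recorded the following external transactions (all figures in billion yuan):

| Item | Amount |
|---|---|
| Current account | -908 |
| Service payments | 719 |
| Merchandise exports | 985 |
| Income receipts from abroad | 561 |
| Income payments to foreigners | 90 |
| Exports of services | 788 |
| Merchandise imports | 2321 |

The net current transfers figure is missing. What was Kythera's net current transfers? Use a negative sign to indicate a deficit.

Current account = goods balance + services balance + net primary income + net secondary income
Sum of the known components = -796
Net current transfers = CA - (known components) = -908 - (-796) = -112

-112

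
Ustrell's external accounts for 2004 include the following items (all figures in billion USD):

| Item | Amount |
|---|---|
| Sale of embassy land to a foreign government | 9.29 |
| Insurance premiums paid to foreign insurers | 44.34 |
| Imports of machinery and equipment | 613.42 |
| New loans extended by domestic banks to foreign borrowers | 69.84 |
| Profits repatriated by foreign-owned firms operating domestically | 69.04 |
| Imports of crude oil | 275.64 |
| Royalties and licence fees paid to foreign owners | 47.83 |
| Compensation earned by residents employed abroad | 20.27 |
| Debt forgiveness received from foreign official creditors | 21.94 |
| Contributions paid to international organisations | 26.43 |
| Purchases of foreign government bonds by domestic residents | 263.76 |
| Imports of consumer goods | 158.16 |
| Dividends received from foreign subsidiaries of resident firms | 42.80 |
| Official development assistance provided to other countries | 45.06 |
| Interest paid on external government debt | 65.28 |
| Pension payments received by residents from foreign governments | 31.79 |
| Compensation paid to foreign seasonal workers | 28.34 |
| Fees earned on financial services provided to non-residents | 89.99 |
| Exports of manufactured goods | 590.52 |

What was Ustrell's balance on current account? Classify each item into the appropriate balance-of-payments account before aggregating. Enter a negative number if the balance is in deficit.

-598.17

Goods: -613.42 - 275.64 + 590.52 - 158.16 = -456.70
Services: -44.34 + 89.99 - 47.83 = -2.18
Primary income: 20.27 - 28.34 - 69.04 - 65.28 + 42.80 = -99.59
Secondary income: -45.06 - 26.43 + 31.79 = -39.70
Current account = (-456.70) + (-2.18) + (-99.59) + (-39.70) = -598.17
(Excluded from the current account — capital account: sale of embassy land to a foreign government 9.29, debt forgiveness received from foreign official creditors 21.94; financial account: new loans extended by domestic banks to foreign borrowers 69.84, purchases of foreign government bonds by domestic residents 263.76.)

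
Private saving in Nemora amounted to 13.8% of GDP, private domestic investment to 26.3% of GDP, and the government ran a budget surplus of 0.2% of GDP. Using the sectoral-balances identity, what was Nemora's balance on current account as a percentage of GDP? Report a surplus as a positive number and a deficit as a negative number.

-12.3

By the sectoral-balances identity, CA = (S_private - I) + (T - G).
Private balance = 13.8 - 26.3 = -12.5
Government balance (T - G) = 0.2
CA = -12.5 + 0.2 = -12.3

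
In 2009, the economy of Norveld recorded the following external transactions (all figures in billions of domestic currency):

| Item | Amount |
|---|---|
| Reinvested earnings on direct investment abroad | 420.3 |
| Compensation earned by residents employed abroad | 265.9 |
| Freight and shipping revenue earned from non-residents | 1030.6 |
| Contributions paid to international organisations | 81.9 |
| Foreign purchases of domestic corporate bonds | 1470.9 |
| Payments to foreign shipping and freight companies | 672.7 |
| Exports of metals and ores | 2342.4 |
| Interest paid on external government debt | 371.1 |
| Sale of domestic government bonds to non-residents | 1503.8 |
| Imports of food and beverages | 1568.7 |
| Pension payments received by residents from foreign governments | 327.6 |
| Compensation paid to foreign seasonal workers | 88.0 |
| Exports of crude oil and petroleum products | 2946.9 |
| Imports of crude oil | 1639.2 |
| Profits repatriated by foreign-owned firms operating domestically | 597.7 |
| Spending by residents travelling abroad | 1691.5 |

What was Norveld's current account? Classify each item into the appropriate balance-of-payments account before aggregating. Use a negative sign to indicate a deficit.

Goods: 2946.9 - 1639.2 + 2342.4 - 1568.7 = 2081.4
Services: -1691.5 + 1030.6 - 672.7 = -1333.6
Primary income: -88.0 - 597.7 + 265.9 + 420.3 - 371.1 = -370.6
Secondary income: -81.9 + 327.6 = 245.7
Current account = 2081.4 + (-1333.6) + (-370.6) + 245.7 = 622.9
(Excluded from the current account — financial account: foreign purchases of domestic corporate bonds 1470.9, sale of domestic government bonds to non-residents 1503.8.)

622.9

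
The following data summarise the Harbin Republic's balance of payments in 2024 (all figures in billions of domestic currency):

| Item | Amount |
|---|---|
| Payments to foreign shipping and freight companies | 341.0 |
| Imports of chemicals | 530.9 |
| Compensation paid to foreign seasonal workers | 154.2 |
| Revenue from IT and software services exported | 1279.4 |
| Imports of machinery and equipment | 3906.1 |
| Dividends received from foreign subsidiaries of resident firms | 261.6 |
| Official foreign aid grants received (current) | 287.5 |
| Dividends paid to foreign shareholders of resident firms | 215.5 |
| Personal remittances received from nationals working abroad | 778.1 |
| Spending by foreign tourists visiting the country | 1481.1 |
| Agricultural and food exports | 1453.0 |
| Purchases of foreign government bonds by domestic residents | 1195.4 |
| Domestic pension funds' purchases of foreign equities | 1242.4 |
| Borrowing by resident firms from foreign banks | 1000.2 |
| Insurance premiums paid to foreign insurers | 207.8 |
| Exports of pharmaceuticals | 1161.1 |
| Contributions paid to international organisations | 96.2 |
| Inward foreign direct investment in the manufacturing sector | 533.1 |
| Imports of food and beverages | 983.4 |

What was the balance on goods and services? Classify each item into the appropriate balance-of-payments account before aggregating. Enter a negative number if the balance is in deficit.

Goods: 1453.0 - 3906.1 + 1161.1 - 530.9 - 983.4 = -2806.3
Services: 1279.4 - 341.0 - 207.8 + 1481.1 = 2211.7
Trade balance = -2806.3 + 2211.7 = -594.6
(Excluded from the trade balance — primary income: compensation paid to foreign seasonal workers 154.2, dividends received from foreign subsidiaries of resident firms 261.6, dividends paid to foreign shareholders of resident firms 215.5; secondary income: official foreign aid grants received (current) 287.5, personal remittances received from nationals working abroad 778.1, contributions paid to international organisations 96.2; financial account: purchases of foreign government bonds by domestic residents 1195.4, domestic pension funds' purchases of foreign equities 1242.4, borrowing by resident firms from foreign banks 1000.2, inward foreign direct investment in the manufacturing sector 533.1.)

-594.6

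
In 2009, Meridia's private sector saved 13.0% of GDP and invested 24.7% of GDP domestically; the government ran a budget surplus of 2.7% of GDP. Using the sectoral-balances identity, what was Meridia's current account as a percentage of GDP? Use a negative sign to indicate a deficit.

By the sectoral-balances identity, CA = (S_private - I) + (T - G).
Private balance = 13.0 - 24.7 = -11.7
Government balance (T - G) = 2.7
CA = -11.7 + 2.7 = -9.0

-9.0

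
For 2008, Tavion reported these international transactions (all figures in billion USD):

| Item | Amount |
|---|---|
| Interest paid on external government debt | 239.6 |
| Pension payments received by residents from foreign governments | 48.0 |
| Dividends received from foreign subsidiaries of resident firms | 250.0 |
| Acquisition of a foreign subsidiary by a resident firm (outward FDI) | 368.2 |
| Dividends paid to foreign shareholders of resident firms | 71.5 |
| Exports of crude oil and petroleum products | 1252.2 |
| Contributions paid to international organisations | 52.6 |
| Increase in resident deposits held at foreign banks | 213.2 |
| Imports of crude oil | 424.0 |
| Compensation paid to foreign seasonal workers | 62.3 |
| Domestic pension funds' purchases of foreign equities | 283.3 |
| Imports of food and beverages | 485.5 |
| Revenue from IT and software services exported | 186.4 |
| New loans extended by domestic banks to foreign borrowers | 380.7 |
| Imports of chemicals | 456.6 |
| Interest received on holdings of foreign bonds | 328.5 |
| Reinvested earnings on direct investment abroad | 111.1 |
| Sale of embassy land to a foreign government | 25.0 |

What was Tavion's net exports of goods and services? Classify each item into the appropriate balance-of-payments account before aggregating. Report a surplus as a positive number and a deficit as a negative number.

Goods: -424.0 + 1252.2 - 485.5 - 456.6 = -113.9
Services: 186.4
Trade balance = -113.9 + 186.4 = 72.5
(Excluded from the trade balance — primary income: interest paid on external government debt 239.6, dividends received from foreign subsidiaries of resident firms 250.0, dividends paid to foreign shareholders of resident firms 71.5, compensation paid to foreign seasonal workers 62.3, interest received on holdings of foreign bonds 328.5, reinvested earnings on direct investment abroad 111.1; secondary income: pension payments received by residents from foreign governments 48.0, contributions paid to international organisations 52.6; financial account: acquisition of a foreign subsidiary by a resident firm (outward FDI) 368.2, increase in resident deposits held at foreign banks 213.2, domestic pension funds' purchases of foreign equities 283.3, new loans extended by domestic banks to foreign borrowers 380.7; capital account: sale of embassy land to a foreign government 25.0.)

72.5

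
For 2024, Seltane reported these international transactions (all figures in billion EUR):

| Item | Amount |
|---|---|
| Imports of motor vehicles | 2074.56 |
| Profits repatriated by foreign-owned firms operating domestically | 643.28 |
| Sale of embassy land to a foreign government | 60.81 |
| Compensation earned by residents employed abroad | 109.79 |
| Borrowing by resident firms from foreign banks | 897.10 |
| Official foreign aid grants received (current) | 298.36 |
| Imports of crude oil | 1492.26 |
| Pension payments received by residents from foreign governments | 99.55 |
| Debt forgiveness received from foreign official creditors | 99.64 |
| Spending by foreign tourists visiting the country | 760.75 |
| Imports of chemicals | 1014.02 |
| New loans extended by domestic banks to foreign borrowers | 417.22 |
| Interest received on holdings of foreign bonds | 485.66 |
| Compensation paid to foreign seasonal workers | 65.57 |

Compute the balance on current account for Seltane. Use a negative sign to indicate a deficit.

-3535.58

Goods: -2074.56 - 1492.26 - 1014.02 = -4580.84
Services: 760.75
Primary income: -643.28 + 485.66 + 109.79 - 65.57 = -113.40
Secondary income: 298.36 + 99.55 = 397.91
Current account = (-4580.84) + 760.75 + (-113.40) + 397.91 = -3535.58
(Excluded from the current account — capital account: sale of embassy land to a foreign government 60.81, debt forgiveness received from foreign official creditors 99.64; financial account: borrowing by resident firms from foreign banks 897.10, new loans extended by domestic banks to foreign borrowers 417.22.)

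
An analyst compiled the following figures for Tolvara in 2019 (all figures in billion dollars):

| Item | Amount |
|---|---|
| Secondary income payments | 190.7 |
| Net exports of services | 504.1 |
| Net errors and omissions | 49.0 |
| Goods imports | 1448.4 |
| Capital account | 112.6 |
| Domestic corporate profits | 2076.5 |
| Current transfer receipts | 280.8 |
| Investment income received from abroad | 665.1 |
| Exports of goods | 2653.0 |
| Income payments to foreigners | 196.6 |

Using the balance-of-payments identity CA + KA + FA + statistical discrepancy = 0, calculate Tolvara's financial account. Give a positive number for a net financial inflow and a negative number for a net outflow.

Goods balance = 2653.0 - 1448.4 = 1204.6
Services balance = 504.1
Trade balance (goods + services) = 1204.6 + 504.1 = 1708.7
Net primary income = 665.1 - 196.6 = 468.5
Net secondary income = 280.8 - 190.7 = 90.1
Current account = 1708.7 + 468.5 + 90.1 = 2267.3
Financial account = -(2267.3 + 112.6 + 49.0) = -2428.9

-2428.9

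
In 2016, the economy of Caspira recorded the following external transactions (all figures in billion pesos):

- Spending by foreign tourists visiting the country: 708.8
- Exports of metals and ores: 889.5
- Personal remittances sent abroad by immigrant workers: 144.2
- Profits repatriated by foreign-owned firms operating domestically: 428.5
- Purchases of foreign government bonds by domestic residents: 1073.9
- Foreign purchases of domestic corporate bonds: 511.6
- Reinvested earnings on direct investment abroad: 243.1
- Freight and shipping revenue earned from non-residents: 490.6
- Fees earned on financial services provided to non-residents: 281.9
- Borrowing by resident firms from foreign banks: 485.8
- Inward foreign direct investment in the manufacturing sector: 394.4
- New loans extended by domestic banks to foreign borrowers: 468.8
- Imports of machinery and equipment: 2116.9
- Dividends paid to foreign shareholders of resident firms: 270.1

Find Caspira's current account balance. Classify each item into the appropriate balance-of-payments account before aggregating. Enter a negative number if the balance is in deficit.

-345.8

Goods: -2116.9 + 889.5 = -1227.4
Services: 490.6 + 708.8 + 281.9 = 1481.3
Primary income: -270.1 + 243.1 - 428.5 = -455.5
Secondary income: -144.2
Current account = (-1227.4) + 1481.3 + (-455.5) + (-144.2) = -345.8
(Excluded from the current account — financial account: purchases of foreign government bonds by domestic residents 1073.9, foreign purchases of domestic corporate bonds 511.6, borrowing by resident firms from foreign banks 485.8, inward foreign direct investment in the manufacturing sector 394.4, new loans extended by domestic banks to foreign borrowers 468.8.)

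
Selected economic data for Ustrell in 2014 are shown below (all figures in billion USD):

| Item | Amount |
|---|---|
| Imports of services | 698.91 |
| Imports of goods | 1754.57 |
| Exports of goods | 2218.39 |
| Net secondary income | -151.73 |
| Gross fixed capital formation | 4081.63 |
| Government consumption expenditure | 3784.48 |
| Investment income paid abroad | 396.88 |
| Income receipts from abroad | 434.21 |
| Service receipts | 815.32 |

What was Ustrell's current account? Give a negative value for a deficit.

Goods balance = 2218.39 - 1754.57 = 463.82
Services balance = 815.32 - 698.91 = 116.41
Trade balance (goods + services) = 463.82 + 116.41 = 580.23
Net primary income = 434.21 - 396.88 = 37.33
Net secondary income = -151.73
Current account = 580.23 + 37.33 + (-151.73) = 465.83

465.83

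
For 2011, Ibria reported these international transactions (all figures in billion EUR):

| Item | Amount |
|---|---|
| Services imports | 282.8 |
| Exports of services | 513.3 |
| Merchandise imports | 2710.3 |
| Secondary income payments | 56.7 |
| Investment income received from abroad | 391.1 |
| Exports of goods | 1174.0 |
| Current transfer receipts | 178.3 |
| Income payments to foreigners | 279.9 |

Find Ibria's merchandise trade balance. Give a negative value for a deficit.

-1536.3

Goods balance = 1174.0 - 2710.3 = -1536.3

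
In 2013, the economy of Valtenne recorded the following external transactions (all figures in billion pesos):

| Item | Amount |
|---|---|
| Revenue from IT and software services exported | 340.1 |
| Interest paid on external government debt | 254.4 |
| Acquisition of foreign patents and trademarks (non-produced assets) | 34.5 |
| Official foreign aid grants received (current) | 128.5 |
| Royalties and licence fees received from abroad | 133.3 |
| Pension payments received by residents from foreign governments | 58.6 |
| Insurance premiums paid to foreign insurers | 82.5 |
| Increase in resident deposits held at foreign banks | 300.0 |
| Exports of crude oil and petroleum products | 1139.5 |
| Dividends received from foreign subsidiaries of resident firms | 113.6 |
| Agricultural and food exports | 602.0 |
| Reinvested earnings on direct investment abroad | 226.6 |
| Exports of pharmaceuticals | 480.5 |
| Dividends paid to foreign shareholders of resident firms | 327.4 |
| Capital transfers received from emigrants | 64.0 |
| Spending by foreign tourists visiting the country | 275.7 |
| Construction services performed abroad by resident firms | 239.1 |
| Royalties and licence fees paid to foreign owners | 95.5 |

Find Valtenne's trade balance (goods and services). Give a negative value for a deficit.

3032.2

Goods: 480.5 + 602.0 + 1139.5 = 2222.0
Services: 340.1 + 133.3 - 95.5 + 239.1 + 275.7 - 82.5 = 810.2
Trade balance = 2222.0 + 810.2 = 3032.2
(Excluded from the trade balance — primary income: interest paid on external government debt 254.4, dividends received from foreign subsidiaries of resident firms 113.6, reinvested earnings on direct investment abroad 226.6, dividends paid to foreign shareholders of resident firms 327.4; capital account: acquisition of foreign patents and trademarks (non-produced assets) 34.5, capital transfers received from emigrants 64.0; secondary income: official foreign aid grants received (current) 128.5, pension payments received by residents from foreign governments 58.6; financial account: increase in resident deposits held at foreign banks 300.0.)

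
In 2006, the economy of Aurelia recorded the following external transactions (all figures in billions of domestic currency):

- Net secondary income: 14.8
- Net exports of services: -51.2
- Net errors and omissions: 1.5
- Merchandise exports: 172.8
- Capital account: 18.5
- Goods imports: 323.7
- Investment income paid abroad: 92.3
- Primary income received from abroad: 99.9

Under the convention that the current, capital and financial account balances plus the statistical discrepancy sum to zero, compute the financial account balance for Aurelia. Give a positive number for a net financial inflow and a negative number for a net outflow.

159.7

Goods balance = 172.8 - 323.7 = -150.9
Services balance = -51.2
Trade balance (goods + services) = -150.9 + (-51.2) = -202.1
Net primary income = 99.9 - 92.3 = 7.6
Net secondary income = 14.8
Current account = -202.1 + 7.6 + 14.8 = -179.7
Financial account = -(-179.7 + 18.5 + 1.5) = 159.7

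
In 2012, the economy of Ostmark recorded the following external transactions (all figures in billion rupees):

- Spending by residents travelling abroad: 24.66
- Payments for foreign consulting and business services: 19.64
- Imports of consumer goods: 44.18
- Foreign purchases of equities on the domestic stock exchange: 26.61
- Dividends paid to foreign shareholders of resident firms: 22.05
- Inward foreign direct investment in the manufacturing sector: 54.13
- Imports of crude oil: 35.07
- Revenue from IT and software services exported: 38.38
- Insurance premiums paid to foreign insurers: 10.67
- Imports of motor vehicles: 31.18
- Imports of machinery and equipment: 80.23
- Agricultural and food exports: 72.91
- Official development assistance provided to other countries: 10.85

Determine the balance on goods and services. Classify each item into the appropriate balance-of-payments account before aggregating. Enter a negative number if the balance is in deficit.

Goods: -31.18 - 80.23 + 72.91 - 35.07 - 44.18 = -117.75
Services: -10.67 - 19.64 + 38.38 - 24.66 = -16.59
Trade balance = -117.75 + (-16.59) = -134.34
(Excluded from the trade balance — financial account: foreign purchases of equities on the domestic stock exchange 26.61, inward foreign direct investment in the manufacturing sector 54.13; primary income: dividends paid to foreign shareholders of resident firms 22.05; secondary income: official development assistance provided to other countries 10.85.)

-134.34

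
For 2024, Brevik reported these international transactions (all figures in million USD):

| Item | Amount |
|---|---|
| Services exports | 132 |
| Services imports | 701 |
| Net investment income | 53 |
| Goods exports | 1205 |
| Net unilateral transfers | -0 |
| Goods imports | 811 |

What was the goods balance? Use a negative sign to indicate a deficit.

Goods balance = 1205 - 811 = 394

394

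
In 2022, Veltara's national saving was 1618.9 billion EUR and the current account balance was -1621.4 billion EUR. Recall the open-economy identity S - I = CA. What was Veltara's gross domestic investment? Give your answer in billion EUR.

I = S - CA = 1618.9 - (-1621.4) = 3240.3

3240.3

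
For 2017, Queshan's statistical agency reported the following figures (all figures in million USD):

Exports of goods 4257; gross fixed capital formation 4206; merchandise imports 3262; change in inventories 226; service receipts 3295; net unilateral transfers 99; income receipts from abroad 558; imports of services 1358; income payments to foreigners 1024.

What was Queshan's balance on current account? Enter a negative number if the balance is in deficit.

2565

Goods balance = 4257 - 3262 = 995
Services balance = 3295 - 1358 = 1937
Trade balance (goods + services) = 995 + 1937 = 2932
Net primary income = 558 - 1024 = -466
Net secondary income = 99
Current account = 2932 + (-466) + 99 = 2565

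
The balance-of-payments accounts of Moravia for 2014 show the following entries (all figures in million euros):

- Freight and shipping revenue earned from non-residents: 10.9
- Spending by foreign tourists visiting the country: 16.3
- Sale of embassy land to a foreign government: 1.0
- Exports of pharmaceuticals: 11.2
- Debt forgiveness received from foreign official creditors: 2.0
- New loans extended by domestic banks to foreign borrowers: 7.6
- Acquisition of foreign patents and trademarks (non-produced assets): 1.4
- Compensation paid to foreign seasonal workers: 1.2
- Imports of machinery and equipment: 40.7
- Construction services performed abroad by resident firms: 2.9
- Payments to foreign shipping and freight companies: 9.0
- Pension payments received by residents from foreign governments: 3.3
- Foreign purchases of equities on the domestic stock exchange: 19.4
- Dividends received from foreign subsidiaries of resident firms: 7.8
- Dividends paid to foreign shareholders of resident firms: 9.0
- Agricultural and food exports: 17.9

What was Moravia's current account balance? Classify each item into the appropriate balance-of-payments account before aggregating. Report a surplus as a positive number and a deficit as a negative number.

10.4

Goods: 17.9 + 11.2 - 40.7 = -11.6
Services: 2.9 + 16.3 + 10.9 - 9.0 = 21.1
Primary income: -1.2 - 9.0 + 7.8 = -2.4
Secondary income: 3.3
Current account = (-11.6) + 21.1 + (-2.4) + 3.3 = 10.4
(Excluded from the current account — capital account: sale of embassy land to a foreign government 1.0, debt forgiveness received from foreign official creditors 2.0, acquisition of foreign patents and trademarks (non-produced assets) 1.4; financial account: new loans extended by domestic banks to foreign borrowers 7.6, foreign purchases of equities on the domestic stock exchange 19.4.)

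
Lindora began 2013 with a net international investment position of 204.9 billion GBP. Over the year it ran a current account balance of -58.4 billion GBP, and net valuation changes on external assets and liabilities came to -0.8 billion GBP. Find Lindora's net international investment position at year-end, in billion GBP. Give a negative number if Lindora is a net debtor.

145.7

Change in NIIP = current account + net valuation change = -58.4 + (-0.8) = -59.2
End-of-year NIIP = 204.9 + (-59.2) = 145.7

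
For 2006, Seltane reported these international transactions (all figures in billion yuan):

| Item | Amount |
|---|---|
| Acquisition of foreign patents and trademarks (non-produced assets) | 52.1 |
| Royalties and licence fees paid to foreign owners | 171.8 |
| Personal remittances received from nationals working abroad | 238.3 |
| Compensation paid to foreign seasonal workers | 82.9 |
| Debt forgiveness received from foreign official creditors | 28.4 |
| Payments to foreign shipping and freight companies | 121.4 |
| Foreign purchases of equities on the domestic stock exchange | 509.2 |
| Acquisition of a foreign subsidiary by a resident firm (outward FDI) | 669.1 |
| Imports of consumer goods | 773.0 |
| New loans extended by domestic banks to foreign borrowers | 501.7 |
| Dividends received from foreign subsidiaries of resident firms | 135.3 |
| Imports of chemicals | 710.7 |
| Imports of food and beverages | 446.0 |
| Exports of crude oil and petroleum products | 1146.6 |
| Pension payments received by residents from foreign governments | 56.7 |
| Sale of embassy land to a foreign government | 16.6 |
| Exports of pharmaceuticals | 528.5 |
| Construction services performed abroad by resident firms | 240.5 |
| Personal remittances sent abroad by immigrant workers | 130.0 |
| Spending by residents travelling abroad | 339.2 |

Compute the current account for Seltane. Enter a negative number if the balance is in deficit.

Goods: -446.0 + 1146.6 + 528.5 - 773.0 - 710.7 = -254.6
Services: -171.8 + 240.5 - 121.4 - 339.2 = -391.9
Primary income: 135.3 - 82.9 = 52.4
Secondary income: 238.3 - 130.0 + 56.7 = 165.0
Current account = (-254.6) + (-391.9) + 52.4 + 165.0 = -429.1
(Excluded from the current account — capital account: acquisition of foreign patents and trademarks (non-produced assets) 52.1, debt forgiveness received from foreign official creditors 28.4, sale of embassy land to a foreign government 16.6; financial account: foreign purchases of equities on the domestic stock exchange 509.2, acquisition of a foreign subsidiary by a resident firm (outward FDI) 669.1, new loans extended by domestic banks to foreign borrowers 501.7.)

-429.1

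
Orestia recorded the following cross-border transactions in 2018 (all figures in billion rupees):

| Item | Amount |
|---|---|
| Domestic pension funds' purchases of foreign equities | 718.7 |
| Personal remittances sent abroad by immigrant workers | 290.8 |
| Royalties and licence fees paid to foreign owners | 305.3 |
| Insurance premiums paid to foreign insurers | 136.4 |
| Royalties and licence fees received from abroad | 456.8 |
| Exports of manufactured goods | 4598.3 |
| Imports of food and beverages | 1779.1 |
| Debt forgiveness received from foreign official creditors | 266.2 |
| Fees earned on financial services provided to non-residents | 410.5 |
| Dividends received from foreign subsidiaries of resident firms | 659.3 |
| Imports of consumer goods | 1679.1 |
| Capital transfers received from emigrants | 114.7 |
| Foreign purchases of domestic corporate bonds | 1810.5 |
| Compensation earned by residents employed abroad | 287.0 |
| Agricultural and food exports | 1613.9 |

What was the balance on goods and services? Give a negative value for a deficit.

Goods: -1679.1 + 4598.3 - 1779.1 + 1613.9 = 2754.0
Services: -136.4 - 305.3 + 410.5 + 456.8 = 425.6
Trade balance = 2754.0 + 425.6 = 3179.6
(Excluded from the trade balance — financial account: domestic pension funds' purchases of foreign equities 718.7, foreign purchases of domestic corporate bonds 1810.5; secondary income: personal remittances sent abroad by immigrant workers 290.8; capital account: debt forgiveness received from foreign official creditors 266.2, capital transfers received from emigrants 114.7; primary income: dividends received from foreign subsidiaries of resident firms 659.3, compensation earned by residents employed abroad 287.0.)

3179.6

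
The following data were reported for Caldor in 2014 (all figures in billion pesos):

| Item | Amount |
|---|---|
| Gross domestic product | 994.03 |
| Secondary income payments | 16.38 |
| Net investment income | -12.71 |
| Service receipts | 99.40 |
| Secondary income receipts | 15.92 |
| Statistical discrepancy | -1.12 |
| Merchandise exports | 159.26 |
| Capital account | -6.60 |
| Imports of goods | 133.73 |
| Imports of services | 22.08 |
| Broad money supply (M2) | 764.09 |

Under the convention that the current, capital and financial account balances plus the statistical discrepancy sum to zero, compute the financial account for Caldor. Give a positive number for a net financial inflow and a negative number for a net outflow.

-81.96

Goods balance = 159.26 - 133.73 = 25.53
Services balance = 99.40 - 22.08 = 77.32
Trade balance (goods + services) = 25.53 + 77.32 = 102.85
Net primary income = -12.71
Net secondary income = 15.92 - 16.38 = -0.46
Current account = 102.85 + (-12.71) + (-0.46) = 89.68
Financial account = -(89.68 + (-6.60) + (-1.12)) = -81.96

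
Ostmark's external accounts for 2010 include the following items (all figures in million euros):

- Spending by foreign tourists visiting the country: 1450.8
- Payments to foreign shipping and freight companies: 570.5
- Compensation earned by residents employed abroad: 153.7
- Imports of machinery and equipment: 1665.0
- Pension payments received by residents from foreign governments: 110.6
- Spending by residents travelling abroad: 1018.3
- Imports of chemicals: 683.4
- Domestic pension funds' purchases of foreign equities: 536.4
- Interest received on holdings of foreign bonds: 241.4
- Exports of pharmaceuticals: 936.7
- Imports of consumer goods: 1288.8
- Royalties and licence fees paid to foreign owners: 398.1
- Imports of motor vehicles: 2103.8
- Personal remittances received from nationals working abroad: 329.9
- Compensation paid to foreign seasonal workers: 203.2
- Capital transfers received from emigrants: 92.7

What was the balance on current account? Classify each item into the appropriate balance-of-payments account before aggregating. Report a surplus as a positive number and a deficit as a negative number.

Goods: -683.4 - 2103.8 + 936.7 - 1665.0 - 1288.8 = -4804.3
Services: -398.1 - 570.5 - 1018.3 + 1450.8 = -536.1
Primary income: -203.2 + 241.4 + 153.7 = 191.9
Secondary income: 110.6 + 329.9 = 440.5
Current account = (-4804.3) + (-536.1) + 191.9 + 440.5 = -4708.0
(Excluded from the current account — financial account: domestic pension funds' purchases of foreign equities 536.4; capital account: capital transfers received from emigrants 92.7.)

-4708.0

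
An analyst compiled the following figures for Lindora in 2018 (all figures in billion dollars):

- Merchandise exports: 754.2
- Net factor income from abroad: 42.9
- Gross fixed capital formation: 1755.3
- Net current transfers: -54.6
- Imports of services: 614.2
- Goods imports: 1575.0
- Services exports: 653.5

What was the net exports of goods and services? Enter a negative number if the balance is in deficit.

-781.5

Goods balance = 754.2 - 1575.0 = -820.8
Services balance = 653.5 - 614.2 = 39.3
Trade balance (goods + services) = -820.8 + 39.3 = -781.5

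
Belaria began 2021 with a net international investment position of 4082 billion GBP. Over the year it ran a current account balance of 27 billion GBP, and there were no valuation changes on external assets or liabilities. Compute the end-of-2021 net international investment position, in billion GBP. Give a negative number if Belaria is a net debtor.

With no valuation effects, change in NIIP = current account = 27
End-of-year NIIP = 4082 + 27 = 4109

4109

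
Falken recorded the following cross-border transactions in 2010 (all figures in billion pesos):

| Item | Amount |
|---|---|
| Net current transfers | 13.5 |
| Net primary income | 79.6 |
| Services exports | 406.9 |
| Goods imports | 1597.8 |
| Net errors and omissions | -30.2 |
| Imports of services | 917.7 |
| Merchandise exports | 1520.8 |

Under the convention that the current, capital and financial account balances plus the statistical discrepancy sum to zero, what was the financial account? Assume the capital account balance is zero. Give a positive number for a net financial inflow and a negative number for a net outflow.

524.9

Goods balance = 1520.8 - 1597.8 = -77.0
Services balance = 406.9 - 917.7 = -510.8
Trade balance (goods + services) = -77.0 + (-510.8) = -587.8
Net primary income = 79.6
Net secondary income = 13.5
Current account = -587.8 + 79.6 + 13.5 = -494.7
Financial account = -(-494.7 + (-30.2)) = 524.9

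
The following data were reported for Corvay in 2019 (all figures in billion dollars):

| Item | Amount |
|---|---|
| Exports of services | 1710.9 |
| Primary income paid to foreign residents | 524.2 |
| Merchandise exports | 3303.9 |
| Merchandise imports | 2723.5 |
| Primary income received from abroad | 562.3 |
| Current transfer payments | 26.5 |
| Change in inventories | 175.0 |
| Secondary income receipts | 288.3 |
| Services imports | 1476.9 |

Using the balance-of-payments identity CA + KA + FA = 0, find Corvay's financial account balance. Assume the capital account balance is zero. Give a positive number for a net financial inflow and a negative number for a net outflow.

Goods balance = 3303.9 - 2723.5 = 580.4
Services balance = 1710.9 - 1476.9 = 234.0
Trade balance (goods + services) = 580.4 + 234.0 = 814.4
Net primary income = 562.3 - 524.2 = 38.1
Net secondary income = 288.3 - 26.5 = 261.8
Current account = 814.4 + 38.1 + 261.8 = 1114.3
Financial account = -(1114.3) = -1114.3

-1114.3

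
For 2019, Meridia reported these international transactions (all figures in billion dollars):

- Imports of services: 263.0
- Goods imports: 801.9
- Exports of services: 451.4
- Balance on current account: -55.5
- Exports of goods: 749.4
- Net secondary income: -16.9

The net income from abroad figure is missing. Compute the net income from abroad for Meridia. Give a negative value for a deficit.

Current account = goods balance + services balance + net primary income + net secondary income
Sum of the known components = 119.0
Net income from abroad = CA - (known components) = -55.5 - 119.0 = -174.5

-174.5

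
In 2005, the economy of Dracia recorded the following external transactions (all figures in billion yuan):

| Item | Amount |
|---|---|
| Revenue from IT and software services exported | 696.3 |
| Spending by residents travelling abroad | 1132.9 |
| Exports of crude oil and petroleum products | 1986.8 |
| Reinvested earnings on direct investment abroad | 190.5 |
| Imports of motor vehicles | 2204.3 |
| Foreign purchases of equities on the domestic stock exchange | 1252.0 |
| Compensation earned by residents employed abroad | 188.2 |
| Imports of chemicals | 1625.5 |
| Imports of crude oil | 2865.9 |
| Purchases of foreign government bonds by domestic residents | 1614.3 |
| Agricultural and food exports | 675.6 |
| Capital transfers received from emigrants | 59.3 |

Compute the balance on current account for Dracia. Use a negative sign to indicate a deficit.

Goods: 1986.8 - 2865.9 - 2204.3 + 675.6 - 1625.5 = -4033.3
Services: -1132.9 + 696.3 = -436.6
Primary income: 190.5 + 188.2 = 378.7
Current account = (-4033.3) + (-436.6) + 378.7 = -4091.2
(Excluded from the current account — financial account: foreign purchases of equities on the domestic stock exchange 1252.0, purchases of foreign government bonds by domestic residents 1614.3; capital account: capital transfers received from emigrants 59.3.)

-4091.2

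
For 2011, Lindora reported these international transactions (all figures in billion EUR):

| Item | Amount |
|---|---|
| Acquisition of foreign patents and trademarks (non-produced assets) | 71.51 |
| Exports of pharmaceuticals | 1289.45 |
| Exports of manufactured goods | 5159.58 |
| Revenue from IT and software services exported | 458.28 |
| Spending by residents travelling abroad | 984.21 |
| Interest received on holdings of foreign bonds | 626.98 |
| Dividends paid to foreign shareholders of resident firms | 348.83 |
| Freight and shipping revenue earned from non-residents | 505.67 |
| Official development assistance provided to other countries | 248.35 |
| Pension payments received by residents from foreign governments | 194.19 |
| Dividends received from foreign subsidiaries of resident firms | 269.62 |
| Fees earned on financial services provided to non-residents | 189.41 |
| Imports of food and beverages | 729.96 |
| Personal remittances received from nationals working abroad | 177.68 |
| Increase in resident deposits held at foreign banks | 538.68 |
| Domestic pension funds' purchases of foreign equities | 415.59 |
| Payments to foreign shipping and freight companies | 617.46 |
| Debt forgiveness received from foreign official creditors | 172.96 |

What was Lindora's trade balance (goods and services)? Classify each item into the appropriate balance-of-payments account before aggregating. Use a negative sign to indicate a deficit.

Goods: -729.96 + 5159.58 + 1289.45 = 5719.07
Services: -984.21 + 505.67 + 189.41 - 617.46 + 458.28 = -448.31
Trade balance = 5719.07 + (-448.31) = 5270.76
(Excluded from the trade balance — capital account: acquisition of foreign patents and trademarks (non-produced assets) 71.51, debt forgiveness received from foreign official creditors 172.96; primary income: interest received on holdings of foreign bonds 626.98, dividends paid to foreign shareholders of resident firms 348.83, dividends received from foreign subsidiaries of resident firms 269.62; secondary income: official development assistance provided to other countries 248.35, pension payments received by residents from foreign governments 194.19, personal remittances received from nationals working abroad 177.68; financial account: increase in resident deposits held at foreign banks 538.68, domestic pension funds' purchases of foreign equities 415.59.)

5270.76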